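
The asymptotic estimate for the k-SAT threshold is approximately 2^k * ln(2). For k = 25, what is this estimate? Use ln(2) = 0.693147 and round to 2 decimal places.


Using the asymptotic formula: threshold ~ 2^k * ln(2).
2^25 = 33554432.
33554432 * 0.693147 = 23258153.88.

23258153.88


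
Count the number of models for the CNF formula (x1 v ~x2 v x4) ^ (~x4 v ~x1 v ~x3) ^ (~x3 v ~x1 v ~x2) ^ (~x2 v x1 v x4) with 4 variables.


Enumerate all 16 truth assignments over 4 variables.
Test each against every clause.
Satisfying assignments found: 11.

11


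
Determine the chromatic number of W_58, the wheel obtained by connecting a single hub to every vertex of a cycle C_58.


W_58 consists of the cycle C_58 together with a hub vertex adjacent to every cycle vertex.
The cycle C_58 needs 2 colors (even cycle -> 2).
The hub is adjacent to every cycle vertex, so it must receive a new color distinct from all of them.
Chromatic number = 2 + 1 = 3.

3


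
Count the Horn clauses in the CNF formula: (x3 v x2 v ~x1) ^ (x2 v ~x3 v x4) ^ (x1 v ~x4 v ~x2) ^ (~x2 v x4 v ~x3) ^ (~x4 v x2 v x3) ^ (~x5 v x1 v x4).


A Horn clause has at most one positive literal.
Clause 1: 2 positive lit(s) -> not Horn
Clause 2: 2 positive lit(s) -> not Horn
Clause 3: 1 positive lit(s) -> Horn
Clause 4: 1 positive lit(s) -> Horn
Clause 5: 2 positive lit(s) -> not Horn
Clause 6: 2 positive lit(s) -> not Horn
Total Horn clauses = 2.

2


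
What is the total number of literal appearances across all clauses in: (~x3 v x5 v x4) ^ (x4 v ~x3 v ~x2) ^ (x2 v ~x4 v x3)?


Clause lengths: 3, 3, 3.
Sum = 3 + 3 + 3 = 9.

9


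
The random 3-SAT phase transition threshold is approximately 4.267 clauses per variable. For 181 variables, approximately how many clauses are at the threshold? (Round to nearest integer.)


The 3-SAT phase transition occurs at approximately 4.267 clauses per variable.
m = 4.267 * 181 = 772.327.
Rounded to nearest integer: 772.

772


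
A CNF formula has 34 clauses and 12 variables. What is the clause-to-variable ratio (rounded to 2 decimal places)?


Clause-to-variable ratio = clauses / variables.
34 / 12 = 2.83.

2.83


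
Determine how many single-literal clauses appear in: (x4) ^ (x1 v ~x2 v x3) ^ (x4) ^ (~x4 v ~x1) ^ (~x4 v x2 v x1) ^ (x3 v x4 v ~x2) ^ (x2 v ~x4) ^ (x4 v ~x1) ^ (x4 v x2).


A unit clause contains exactly one literal.
Unit clauses found: (x4), (x4).
Count = 2.

2


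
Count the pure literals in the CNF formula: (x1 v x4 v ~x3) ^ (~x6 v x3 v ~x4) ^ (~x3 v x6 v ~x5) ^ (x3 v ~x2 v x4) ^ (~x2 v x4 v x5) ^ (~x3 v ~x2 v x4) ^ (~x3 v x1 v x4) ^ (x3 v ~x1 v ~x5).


A pure literal appears in only one polarity across all clauses.
Pure literals: x2 (negative only).
Count = 1.

1


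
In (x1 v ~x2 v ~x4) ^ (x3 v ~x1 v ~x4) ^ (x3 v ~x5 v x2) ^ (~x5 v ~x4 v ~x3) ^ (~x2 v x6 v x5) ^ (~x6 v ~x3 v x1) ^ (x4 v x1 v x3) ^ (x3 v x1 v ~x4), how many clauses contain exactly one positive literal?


A definite clause has exactly one positive literal.
Clause 1: 1 positive -> definite
Clause 2: 1 positive -> definite
Clause 3: 2 positive -> not definite
Clause 4: 0 positive -> not definite
Clause 5: 2 positive -> not definite
Clause 6: 1 positive -> definite
Clause 7: 3 positive -> not definite
Clause 8: 2 positive -> not definite
Definite clause count = 3.

3


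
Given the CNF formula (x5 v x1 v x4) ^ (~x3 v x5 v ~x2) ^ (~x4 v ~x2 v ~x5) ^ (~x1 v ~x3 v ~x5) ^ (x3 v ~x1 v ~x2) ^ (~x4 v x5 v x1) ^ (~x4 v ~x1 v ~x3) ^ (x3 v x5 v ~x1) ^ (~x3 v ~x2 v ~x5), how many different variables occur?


Identify each distinct variable in the formula.
Variables found: x1, x2, x3, x4, x5.
Total distinct variables = 5.

5


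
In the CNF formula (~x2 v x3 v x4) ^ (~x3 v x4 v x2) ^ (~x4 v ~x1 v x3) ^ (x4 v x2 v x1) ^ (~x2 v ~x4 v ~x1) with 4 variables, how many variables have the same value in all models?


Find all satisfying assignments: 8 model(s).
Check which variables have the same value in every model.
No variable is fixed across all models.
Backbone size = 0.

0


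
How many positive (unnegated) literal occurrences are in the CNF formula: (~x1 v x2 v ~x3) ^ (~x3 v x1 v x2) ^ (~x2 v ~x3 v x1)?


Scan each clause for unnegated literals.
Clause 1: 1 positive; Clause 2: 2 positive; Clause 3: 1 positive.
Total positive literal occurrences = 4.

4


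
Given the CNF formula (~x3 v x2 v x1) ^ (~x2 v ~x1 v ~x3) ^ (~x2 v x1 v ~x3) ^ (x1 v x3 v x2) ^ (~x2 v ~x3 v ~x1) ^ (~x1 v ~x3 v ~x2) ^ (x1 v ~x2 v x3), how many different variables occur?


Identify each distinct variable in the formula.
Variables found: x1, x2, x3.
Total distinct variables = 3.

3


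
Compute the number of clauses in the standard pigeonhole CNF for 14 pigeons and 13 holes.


The PHP encoding has two parts:
1) At-least-one-hole clauses: 14 (one per pigeon, each with 13 literals).
2) At-most-one-pigeon-per-hole clauses: 13 holes * C(14,2) = 13 * 91 = 1183.
Total clauses = 14 + 1183 = 1197.

1197


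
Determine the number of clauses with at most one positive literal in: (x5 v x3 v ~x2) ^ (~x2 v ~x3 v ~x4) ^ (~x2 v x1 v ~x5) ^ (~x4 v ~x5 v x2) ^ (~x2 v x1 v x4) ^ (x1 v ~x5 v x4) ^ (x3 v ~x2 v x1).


A Horn clause has at most one positive literal.
Clause 1: 2 positive lit(s) -> not Horn
Clause 2: 0 positive lit(s) -> Horn
Clause 3: 1 positive lit(s) -> Horn
Clause 4: 1 positive lit(s) -> Horn
Clause 5: 2 positive lit(s) -> not Horn
Clause 6: 2 positive lit(s) -> not Horn
Clause 7: 2 positive lit(s) -> not Horn
Total Horn clauses = 3.

3


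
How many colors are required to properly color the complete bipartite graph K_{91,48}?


K_{91,48} is bipartite by definition: the two parts are independent sets, with every edge crossing between them.
Color all vertices in one part with color 1 and all vertices in the other part with color 2.
Since the graph has at least one edge, one color does not suffice.
Chromatic number = 2.

2


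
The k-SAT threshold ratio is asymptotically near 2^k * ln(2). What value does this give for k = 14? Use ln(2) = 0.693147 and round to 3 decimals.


Using the asymptotic formula: threshold ~ 2^k * ln(2).
2^14 = 16384.
16384 * 0.693147 = 11356.52.

11356.52


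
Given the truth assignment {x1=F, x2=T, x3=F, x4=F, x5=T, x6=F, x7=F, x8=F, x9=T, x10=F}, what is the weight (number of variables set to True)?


The weight is the number of variables assigned True.
True variables: x2, x5, x9.
Weight = 3.

3


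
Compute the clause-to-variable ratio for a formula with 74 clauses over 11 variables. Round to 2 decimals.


Clause-to-variable ratio = clauses / variables.
74 / 11 = 6.73.

6.73


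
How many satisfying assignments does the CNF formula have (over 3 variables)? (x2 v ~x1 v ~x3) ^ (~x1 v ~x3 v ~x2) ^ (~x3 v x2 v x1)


Enumerate all 8 truth assignments over 3 variables.
Test each against every clause.
Satisfying assignments found: 5.

5


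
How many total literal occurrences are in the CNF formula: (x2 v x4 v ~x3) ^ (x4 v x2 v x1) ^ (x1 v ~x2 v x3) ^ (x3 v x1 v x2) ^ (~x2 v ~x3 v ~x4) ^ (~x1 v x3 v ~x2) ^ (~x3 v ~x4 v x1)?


Clause lengths: 3, 3, 3, 3, 3, 3, 3.
Sum = 3 + 3 + 3 + 3 + 3 + 3 + 3 = 21.

21


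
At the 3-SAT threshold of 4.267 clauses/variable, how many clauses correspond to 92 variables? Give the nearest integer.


The 3-SAT phase transition occurs at approximately 4.267 clauses per variable.
m = 4.267 * 92 = 392.564.
Rounded to nearest integer: 393.

393


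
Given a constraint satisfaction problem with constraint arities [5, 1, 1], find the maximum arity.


The arities are: 5, 1, 1.
Scan for the maximum value.
Maximum arity = 5.

5


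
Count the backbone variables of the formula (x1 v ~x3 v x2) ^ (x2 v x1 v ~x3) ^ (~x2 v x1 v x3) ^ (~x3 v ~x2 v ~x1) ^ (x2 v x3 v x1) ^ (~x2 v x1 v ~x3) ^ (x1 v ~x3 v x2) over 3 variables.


Find all satisfying assignments: 3 model(s).
Check which variables have the same value in every model.
Fixed variables: x1=T.
Backbone size = 1.

1


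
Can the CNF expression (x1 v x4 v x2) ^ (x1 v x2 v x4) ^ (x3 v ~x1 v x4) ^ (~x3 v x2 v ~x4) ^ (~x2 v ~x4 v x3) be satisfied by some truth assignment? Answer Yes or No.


Check all 16 possible truth assignments.
Number of satisfying assignments found: 8.
The formula is satisfiable.

Yes


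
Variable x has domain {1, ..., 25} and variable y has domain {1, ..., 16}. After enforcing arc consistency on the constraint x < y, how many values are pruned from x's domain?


For the constraint x < y, x needs a supporting value in y's domain.
x can be at most 15 (one less than y's maximum).
Valid x values from domain: 15 out of 25.
Pruned = 25 - 15 = 10.

10


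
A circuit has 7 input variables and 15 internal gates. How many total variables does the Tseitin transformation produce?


The Tseitin transformation introduces one auxiliary variable per gate.
Total variables = inputs + gates = 7 + 15 = 22.

22


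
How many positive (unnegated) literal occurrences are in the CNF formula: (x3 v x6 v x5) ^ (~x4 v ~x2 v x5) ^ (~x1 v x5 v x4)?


Scan each clause for unnegated literals.
Clause 1: 3 positive; Clause 2: 1 positive; Clause 3: 2 positive.
Total positive literal occurrences = 6.

6


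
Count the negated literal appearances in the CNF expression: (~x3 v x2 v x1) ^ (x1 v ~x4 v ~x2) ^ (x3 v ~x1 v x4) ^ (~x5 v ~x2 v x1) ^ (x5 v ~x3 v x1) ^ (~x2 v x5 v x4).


Scan each clause for negated literals.
Clause 1: 1 negative; Clause 2: 2 negative; Clause 3: 1 negative; Clause 4: 2 negative; Clause 5: 1 negative; Clause 6: 1 negative.
Total negative literal occurrences = 8.

8


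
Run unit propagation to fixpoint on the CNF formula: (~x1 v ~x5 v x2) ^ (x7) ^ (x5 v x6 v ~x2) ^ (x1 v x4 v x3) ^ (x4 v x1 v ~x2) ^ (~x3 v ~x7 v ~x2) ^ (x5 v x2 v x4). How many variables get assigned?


Unit propagation repeatedly assigns the literal in any unit clause, then simplifies.
Assignments in order: x7 = T.
No further unit clauses remain.
Total variables assigned = 1.

1


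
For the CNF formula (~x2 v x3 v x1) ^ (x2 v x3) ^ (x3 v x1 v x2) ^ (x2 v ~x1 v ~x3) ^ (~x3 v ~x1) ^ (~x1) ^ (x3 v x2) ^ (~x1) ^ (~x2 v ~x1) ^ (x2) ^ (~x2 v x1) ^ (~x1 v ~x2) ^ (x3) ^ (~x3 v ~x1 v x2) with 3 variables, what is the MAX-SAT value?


Enumerate all 8 truth assignments.
For each, count how many of the 14 clauses are satisfied.
The formula is not fully satisfiable, so the maximum is below 14.
Maximum simultaneously satisfiable clauses = 13.

13


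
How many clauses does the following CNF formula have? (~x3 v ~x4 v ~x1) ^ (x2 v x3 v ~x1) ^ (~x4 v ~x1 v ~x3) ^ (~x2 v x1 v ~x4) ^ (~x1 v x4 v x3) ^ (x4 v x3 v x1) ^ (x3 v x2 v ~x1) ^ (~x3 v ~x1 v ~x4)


Each group enclosed in parentheses joined by ^ is one clause.
Counting the conjuncts: 8 clauses.

8


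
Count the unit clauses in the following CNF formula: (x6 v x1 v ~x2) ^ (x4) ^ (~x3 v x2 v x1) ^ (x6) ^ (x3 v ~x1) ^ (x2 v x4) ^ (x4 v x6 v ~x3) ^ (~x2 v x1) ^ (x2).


A unit clause contains exactly one literal.
Unit clauses found: (x4), (x6), (x2).
Count = 3.

3


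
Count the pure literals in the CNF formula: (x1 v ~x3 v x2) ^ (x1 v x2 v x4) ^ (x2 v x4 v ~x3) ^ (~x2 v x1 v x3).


A pure literal appears in only one polarity across all clauses.
Pure literals: x1 (positive only), x4 (positive only).
Count = 2.

2


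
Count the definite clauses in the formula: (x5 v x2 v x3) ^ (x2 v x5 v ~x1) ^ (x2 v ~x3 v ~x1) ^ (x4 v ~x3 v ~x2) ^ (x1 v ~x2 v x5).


A definite clause has exactly one positive literal.
Clause 1: 3 positive -> not definite
Clause 2: 2 positive -> not definite
Clause 3: 1 positive -> definite
Clause 4: 1 positive -> definite
Clause 5: 2 positive -> not definite
Definite clause count = 2.

2


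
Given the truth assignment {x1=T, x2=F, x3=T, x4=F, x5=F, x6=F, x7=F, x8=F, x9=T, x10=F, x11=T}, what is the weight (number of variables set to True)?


The weight is the number of variables assigned True.
True variables: x1, x3, x9, x11.
Weight = 4.

4


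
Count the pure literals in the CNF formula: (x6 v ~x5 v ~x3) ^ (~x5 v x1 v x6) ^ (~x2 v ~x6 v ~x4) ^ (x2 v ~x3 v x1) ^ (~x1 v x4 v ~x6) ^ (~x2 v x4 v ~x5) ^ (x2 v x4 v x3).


A pure literal appears in only one polarity across all clauses.
Pure literals: x5 (negative only).
Count = 1.

1


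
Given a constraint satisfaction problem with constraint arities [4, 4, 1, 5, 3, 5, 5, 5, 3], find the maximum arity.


The arities are: 4, 4, 1, 5, 3, 5, 5, 5, 3.
Scan for the maximum value.
Maximum arity = 5.

5


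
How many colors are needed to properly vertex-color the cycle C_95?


An odd cycle cannot be 2-colored: alternating two colors around the cycle returns to the start with a conflict.
Since 95 is odd, three colors are required (and three suffice).
Chromatic number = 3.

3


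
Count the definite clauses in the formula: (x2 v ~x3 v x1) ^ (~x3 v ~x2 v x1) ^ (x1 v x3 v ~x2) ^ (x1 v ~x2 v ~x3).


A definite clause has exactly one positive literal.
Clause 1: 2 positive -> not definite
Clause 2: 1 positive -> definite
Clause 3: 2 positive -> not definite
Clause 4: 1 positive -> definite
Definite clause count = 2.

2


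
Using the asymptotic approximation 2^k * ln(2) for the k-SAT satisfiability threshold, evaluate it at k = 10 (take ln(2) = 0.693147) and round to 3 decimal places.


Using the asymptotic formula: threshold ~ 2^k * ln(2).
2^10 = 1024.
1024 * 0.693147 = 709.783.

709.783


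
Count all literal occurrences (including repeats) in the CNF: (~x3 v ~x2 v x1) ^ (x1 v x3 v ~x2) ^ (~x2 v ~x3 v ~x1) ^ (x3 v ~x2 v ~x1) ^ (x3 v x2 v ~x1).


Clause lengths: 3, 3, 3, 3, 3.
Sum = 3 + 3 + 3 + 3 + 3 = 15.

15


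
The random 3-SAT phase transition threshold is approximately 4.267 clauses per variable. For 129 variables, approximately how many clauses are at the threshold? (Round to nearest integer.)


The 3-SAT phase transition occurs at approximately 4.267 clauses per variable.
m = 4.267 * 129 = 550.443.
Rounded to nearest integer: 550.

550


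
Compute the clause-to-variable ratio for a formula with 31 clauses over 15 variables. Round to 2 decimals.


Clause-to-variable ratio = clauses / variables.
31 / 15 = 2.07.

2.07


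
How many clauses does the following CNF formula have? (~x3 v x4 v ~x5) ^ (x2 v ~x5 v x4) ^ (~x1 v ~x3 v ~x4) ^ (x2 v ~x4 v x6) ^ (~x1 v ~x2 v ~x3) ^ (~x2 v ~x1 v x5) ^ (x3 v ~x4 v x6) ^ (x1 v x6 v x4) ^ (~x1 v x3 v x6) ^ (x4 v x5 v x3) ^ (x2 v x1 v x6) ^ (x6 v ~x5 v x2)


Each group enclosed in parentheses joined by ^ is one clause.
Counting the conjuncts: 12 clauses.

12


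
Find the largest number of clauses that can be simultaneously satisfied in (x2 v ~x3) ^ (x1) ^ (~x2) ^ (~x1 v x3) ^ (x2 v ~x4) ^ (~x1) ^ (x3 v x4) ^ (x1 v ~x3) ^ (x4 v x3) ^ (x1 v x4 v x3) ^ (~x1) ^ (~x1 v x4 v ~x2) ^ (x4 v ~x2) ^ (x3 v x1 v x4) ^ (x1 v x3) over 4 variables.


Enumerate all 16 truth assignments.
For each, count how many of the 15 clauses are satisfied.
The formula is not fully satisfiable, so the maximum is below 15.
Maximum simultaneously satisfiable clauses = 12.

12


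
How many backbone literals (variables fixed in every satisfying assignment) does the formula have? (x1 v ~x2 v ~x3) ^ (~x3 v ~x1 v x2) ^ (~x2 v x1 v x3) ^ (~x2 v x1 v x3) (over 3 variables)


Find all satisfying assignments: 5 model(s).
Check which variables have the same value in every model.
No variable is fixed across all models.
Backbone size = 0.

0


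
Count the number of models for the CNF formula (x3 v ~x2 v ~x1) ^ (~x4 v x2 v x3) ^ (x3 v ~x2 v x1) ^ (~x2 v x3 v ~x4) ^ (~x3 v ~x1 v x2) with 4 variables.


Enumerate all 16 truth assignments over 4 variables.
Test each against every clause.
Satisfying assignments found: 8.

8


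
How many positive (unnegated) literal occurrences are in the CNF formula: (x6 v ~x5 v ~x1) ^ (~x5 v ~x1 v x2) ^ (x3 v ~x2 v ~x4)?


Scan each clause for unnegated literals.
Clause 1: 1 positive; Clause 2: 1 positive; Clause 3: 1 positive.
Total positive literal occurrences = 3.

3


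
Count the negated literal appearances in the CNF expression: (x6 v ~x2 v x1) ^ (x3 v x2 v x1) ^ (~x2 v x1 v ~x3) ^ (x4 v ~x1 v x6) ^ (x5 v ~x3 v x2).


Scan each clause for negated literals.
Clause 1: 1 negative; Clause 2: 0 negative; Clause 3: 2 negative; Clause 4: 1 negative; Clause 5: 1 negative.
Total negative literal occurrences = 5.

5


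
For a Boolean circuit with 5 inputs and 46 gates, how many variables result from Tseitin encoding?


The Tseitin transformation introduces one auxiliary variable per gate.
Total variables = inputs + gates = 5 + 46 = 51.

51


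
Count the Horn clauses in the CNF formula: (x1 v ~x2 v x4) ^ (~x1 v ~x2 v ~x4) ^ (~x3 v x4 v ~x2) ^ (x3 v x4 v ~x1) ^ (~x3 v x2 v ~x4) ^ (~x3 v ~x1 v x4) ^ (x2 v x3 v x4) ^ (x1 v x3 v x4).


A Horn clause has at most one positive literal.
Clause 1: 2 positive lit(s) -> not Horn
Clause 2: 0 positive lit(s) -> Horn
Clause 3: 1 positive lit(s) -> Horn
Clause 4: 2 positive lit(s) -> not Horn
Clause 5: 1 positive lit(s) -> Horn
Clause 6: 1 positive lit(s) -> Horn
Clause 7: 3 positive lit(s) -> not Horn
Clause 8: 3 positive lit(s) -> not Horn
Total Horn clauses = 4.

4


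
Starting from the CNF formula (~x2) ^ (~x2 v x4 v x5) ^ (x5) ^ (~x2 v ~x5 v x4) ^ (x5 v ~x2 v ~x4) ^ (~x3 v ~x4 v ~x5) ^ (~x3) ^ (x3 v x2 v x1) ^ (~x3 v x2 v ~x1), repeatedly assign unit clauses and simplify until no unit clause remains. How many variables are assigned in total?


Unit propagation repeatedly assigns the literal in any unit clause, then simplifies.
Assignments in order: x2 = F, x5 = T, x3 = F, x1 = T.
No further unit clauses remain.
Total variables assigned = 4.

4


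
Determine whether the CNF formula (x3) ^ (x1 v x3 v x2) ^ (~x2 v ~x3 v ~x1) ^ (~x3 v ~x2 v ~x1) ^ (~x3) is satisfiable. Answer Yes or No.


Check all 8 possible truth assignments.
Number of satisfying assignments found: 0.
The formula is unsatisfiable.

No


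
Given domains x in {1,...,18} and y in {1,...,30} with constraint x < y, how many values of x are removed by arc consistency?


For the constraint x < y, x needs a supporting value in y's domain.
x can be at most 29 (one less than y's maximum).
Valid x values from domain: 18 out of 18.
Pruned = 18 - 18 = 0.

0


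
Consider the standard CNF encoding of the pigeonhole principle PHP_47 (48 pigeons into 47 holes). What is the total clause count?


The PHP encoding has two parts:
1) At-least-one-hole clauses: 48 (one per pigeon, each with 47 literals).
2) At-most-one-pigeon-per-hole clauses: 47 holes * C(48,2) = 47 * 1128 = 53016.
Total clauses = 48 + 53016 = 53064.

53064


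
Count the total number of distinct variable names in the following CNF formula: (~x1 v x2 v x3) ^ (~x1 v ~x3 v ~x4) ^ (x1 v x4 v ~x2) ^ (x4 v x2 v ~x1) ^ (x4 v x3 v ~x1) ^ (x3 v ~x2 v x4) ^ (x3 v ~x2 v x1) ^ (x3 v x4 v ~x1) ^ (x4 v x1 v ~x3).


Identify each distinct variable in the formula.
Variables found: x1, x2, x3, x4.
Total distinct variables = 4.

4


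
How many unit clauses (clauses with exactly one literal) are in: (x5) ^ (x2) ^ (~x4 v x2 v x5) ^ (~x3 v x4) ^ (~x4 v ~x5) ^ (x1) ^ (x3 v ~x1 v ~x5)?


A unit clause contains exactly one literal.
Unit clauses found: (x5), (x2), (x1).
Count = 3.

3


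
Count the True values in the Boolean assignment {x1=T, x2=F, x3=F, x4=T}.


The weight is the number of variables assigned True.
True variables: x1, x4.
Weight = 2.

2


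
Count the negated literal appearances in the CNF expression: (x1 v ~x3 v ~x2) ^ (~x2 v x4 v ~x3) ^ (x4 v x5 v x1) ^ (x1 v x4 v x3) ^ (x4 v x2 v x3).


Scan each clause for negated literals.
Clause 1: 2 negative; Clause 2: 2 negative; Clause 3: 0 negative; Clause 4: 0 negative; Clause 5: 0 negative.
Total negative literal occurrences = 4.

4


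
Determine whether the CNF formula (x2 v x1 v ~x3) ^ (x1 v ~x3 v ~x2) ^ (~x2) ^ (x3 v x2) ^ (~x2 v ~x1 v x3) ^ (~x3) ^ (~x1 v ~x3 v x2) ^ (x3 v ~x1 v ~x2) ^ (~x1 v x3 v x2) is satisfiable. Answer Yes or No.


Check all 8 possible truth assignments.
Number of satisfying assignments found: 0.
The formula is unsatisfiable.

No


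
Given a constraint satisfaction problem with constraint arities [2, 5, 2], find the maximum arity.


The arities are: 2, 5, 2.
Scan for the maximum value.
Maximum arity = 5.

5


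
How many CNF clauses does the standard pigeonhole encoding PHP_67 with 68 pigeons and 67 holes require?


The PHP encoding has two parts:
1) At-least-one-hole clauses: 68 (one per pigeon, each with 67 literals).
2) At-most-one-pigeon-per-hole clauses: 67 holes * C(68,2) = 67 * 2278 = 152626.
Total clauses = 68 + 152626 = 152694.

152694


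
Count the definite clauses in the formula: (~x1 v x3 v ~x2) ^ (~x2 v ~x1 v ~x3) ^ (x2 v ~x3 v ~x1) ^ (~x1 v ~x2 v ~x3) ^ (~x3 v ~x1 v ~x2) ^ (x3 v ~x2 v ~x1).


A definite clause has exactly one positive literal.
Clause 1: 1 positive -> definite
Clause 2: 0 positive -> not definite
Clause 3: 1 positive -> definite
Clause 4: 0 positive -> not definite
Clause 5: 0 positive -> not definite
Clause 6: 1 positive -> definite
Definite clause count = 3.

3


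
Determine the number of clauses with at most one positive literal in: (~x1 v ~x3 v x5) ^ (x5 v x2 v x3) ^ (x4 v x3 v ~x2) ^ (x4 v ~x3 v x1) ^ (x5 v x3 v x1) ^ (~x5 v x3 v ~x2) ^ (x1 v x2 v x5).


A Horn clause has at most one positive literal.
Clause 1: 1 positive lit(s) -> Horn
Clause 2: 3 positive lit(s) -> not Horn
Clause 3: 2 positive lit(s) -> not Horn
Clause 4: 2 positive lit(s) -> not Horn
Clause 5: 3 positive lit(s) -> not Horn
Clause 6: 1 positive lit(s) -> Horn
Clause 7: 3 positive lit(s) -> not Horn
Total Horn clauses = 2.

2


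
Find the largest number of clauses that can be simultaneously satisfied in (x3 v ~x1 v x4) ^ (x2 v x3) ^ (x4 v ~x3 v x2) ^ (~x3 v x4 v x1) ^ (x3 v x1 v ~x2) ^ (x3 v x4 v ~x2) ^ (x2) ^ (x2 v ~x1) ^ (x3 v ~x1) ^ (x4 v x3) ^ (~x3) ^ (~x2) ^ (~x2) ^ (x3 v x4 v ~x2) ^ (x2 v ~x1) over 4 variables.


Enumerate all 16 truth assignments.
For each, count how many of the 15 clauses are satisfied.
The formula is not fully satisfiable, so the maximum is below 15.
Maximum simultaneously satisfiable clauses = 13.

13


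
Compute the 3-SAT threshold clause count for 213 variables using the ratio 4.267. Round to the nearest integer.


The 3-SAT phase transition occurs at approximately 4.267 clauses per variable.
m = 4.267 * 213 = 908.871.
Rounded to nearest integer: 909.

909


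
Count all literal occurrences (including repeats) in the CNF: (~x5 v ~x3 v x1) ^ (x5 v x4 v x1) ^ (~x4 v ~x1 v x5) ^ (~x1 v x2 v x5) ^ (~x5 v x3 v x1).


Clause lengths: 3, 3, 3, 3, 3.
Sum = 3 + 3 + 3 + 3 + 3 = 15.

15


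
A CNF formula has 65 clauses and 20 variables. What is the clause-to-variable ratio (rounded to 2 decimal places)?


Clause-to-variable ratio = clauses / variables.
65 / 20 = 3.25.

3.25


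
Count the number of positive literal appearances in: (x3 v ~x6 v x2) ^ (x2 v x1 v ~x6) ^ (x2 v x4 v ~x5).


Scan each clause for unnegated literals.
Clause 1: 2 positive; Clause 2: 2 positive; Clause 3: 2 positive.
Total positive literal occurrences = 6.

6


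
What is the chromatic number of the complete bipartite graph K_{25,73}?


K_{25,73} is bipartite by definition: the two parts are independent sets, with every edge crossing between them.
Color all vertices in one part with color 1 and all vertices in the other part with color 2.
Since the graph has at least one edge, one color does not suffice.
Chromatic number = 2.

2


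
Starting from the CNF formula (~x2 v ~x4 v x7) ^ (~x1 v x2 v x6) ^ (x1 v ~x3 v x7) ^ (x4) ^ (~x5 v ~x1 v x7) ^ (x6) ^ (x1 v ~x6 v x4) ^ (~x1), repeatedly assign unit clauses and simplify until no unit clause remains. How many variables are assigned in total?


Unit propagation repeatedly assigns the literal in any unit clause, then simplifies.
Assignments in order: x4 = T, x6 = T, x1 = F.
No further unit clauses remain.
Total variables assigned = 3.

3


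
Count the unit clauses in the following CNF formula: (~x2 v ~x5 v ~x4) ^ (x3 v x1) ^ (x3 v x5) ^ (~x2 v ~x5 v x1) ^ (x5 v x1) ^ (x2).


A unit clause contains exactly one literal.
Unit clauses found: (x2).
Count = 1.

1


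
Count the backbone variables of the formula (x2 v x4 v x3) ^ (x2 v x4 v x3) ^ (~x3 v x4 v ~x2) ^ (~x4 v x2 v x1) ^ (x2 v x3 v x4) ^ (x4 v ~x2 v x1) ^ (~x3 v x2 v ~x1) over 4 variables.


Find all satisfying assignments: 7 model(s).
Check which variables have the same value in every model.
No variable is fixed across all models.
Backbone size = 0.

0


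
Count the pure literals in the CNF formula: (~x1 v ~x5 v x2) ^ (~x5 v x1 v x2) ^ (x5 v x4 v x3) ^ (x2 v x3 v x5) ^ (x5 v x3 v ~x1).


A pure literal appears in only one polarity across all clauses.
Pure literals: x2 (positive only), x3 (positive only), x4 (positive only).
Count = 3.

3


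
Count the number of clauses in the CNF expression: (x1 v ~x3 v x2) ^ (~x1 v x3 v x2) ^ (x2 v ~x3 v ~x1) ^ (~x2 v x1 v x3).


Each group enclosed in parentheses joined by ^ is one clause.
Counting the conjuncts: 4 clauses.

4


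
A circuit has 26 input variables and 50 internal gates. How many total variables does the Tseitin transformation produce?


The Tseitin transformation introduces one auxiliary variable per gate.
Total variables = inputs + gates = 26 + 50 = 76.

76


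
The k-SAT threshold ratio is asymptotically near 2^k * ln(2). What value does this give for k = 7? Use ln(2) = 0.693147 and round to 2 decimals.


Using the asymptotic formula: threshold ~ 2^k * ln(2).
2^7 = 128.
128 * 0.693147 = 88.72.

88.72


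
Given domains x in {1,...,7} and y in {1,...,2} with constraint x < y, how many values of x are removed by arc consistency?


For the constraint x < y, x needs a supporting value in y's domain.
x can be at most 1 (one less than y's maximum).
Valid x values from domain: 1 out of 7.
Pruned = 7 - 1 = 6.

6


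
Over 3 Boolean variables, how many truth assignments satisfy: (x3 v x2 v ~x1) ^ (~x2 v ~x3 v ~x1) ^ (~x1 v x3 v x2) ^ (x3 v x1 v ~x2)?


Enumerate all 8 truth assignments over 3 variables.
Test each against every clause.
Satisfying assignments found: 5.

5


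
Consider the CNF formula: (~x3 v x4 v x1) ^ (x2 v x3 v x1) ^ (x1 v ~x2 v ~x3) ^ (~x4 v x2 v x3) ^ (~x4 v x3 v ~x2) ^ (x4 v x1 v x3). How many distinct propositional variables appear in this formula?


Identify each distinct variable in the formula.
Variables found: x1, x2, x3, x4.
Total distinct variables = 4.

4


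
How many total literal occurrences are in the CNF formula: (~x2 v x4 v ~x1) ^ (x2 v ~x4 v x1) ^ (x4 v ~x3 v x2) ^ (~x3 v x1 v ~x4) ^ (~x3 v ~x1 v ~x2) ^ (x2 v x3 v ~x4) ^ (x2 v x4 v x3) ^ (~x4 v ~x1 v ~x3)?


Clause lengths: 3, 3, 3, 3, 3, 3, 3, 3.
Sum = 3 + 3 + 3 + 3 + 3 + 3 + 3 + 3 = 24.

24


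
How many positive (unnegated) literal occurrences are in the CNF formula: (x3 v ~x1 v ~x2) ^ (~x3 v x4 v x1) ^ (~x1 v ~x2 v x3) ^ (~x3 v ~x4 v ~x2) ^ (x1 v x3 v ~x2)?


Scan each clause for unnegated literals.
Clause 1: 1 positive; Clause 2: 2 positive; Clause 3: 1 positive; Clause 4: 0 positive; Clause 5: 2 positive.
Total positive literal occurrences = 6.

6


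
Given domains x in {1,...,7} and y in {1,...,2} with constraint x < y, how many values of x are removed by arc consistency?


For the constraint x < y, x needs a supporting value in y's domain.
x can be at most 1 (one less than y's maximum).
Valid x values from domain: 1 out of 7.
Pruned = 7 - 1 = 6.

6


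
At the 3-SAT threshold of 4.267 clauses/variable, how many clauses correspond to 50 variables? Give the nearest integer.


The 3-SAT phase transition occurs at approximately 4.267 clauses per variable.
m = 4.267 * 50 = 213.35.
Rounded to nearest integer: 213.

213


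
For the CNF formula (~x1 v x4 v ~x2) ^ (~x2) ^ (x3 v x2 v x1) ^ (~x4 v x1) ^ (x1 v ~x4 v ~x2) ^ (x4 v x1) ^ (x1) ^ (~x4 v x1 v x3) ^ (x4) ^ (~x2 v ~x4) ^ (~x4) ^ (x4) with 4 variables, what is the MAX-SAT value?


Enumerate all 16 truth assignments.
For each, count how many of the 12 clauses are satisfied.
The formula is not fully satisfiable, so the maximum is below 12.
Maximum simultaneously satisfiable clauses = 11.

11


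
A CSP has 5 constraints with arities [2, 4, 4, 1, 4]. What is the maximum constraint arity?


The arities are: 2, 4, 4, 1, 4.
Scan for the maximum value.
Maximum arity = 4.

4


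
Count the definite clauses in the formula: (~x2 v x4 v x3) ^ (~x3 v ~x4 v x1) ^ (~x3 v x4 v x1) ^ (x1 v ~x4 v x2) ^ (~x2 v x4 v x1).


A definite clause has exactly one positive literal.
Clause 1: 2 positive -> not definite
Clause 2: 1 positive -> definite
Clause 3: 2 positive -> not definite
Clause 4: 2 positive -> not definite
Clause 5: 2 positive -> not definite
Definite clause count = 1.

1


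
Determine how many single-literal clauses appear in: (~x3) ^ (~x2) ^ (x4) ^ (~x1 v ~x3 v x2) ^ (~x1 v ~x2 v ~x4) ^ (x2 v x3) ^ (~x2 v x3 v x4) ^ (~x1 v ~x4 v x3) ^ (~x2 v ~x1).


A unit clause contains exactly one literal.
Unit clauses found: (~x3), (~x2), (x4).
Count = 3.

3


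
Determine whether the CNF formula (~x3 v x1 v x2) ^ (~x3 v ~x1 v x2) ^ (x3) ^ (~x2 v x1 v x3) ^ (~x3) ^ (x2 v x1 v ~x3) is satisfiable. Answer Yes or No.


Check all 8 possible truth assignments.
Number of satisfying assignments found: 0.
The formula is unsatisfiable.

No


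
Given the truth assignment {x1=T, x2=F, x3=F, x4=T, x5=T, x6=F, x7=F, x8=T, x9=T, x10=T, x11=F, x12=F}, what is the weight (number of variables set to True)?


The weight is the number of variables assigned True.
True variables: x1, x4, x5, x8, x9, x10.
Weight = 6.

6


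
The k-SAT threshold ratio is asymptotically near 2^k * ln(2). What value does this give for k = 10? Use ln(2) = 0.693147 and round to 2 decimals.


Using the asymptotic formula: threshold ~ 2^k * ln(2).
2^10 = 1024.
1024 * 0.693147 = 709.78.

709.78


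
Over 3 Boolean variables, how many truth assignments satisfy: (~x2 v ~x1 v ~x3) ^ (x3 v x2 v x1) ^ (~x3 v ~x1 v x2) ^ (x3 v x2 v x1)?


Enumerate all 8 truth assignments over 3 variables.
Test each against every clause.
Satisfying assignments found: 5.

5


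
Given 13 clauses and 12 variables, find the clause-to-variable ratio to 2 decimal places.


Clause-to-variable ratio = clauses / variables.
13 / 12 = 1.08.

1.08


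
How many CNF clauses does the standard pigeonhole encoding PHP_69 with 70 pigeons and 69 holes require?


The PHP encoding has two parts:
1) At-least-one-hole clauses: 70 (one per pigeon, each with 69 literals).
2) At-most-one-pigeon-per-hole clauses: 69 holes * C(70,2) = 69 * 2415 = 166635.
Total clauses = 70 + 166635 = 166705.

166705


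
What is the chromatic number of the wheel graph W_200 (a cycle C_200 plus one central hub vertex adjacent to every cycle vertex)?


W_200 consists of the cycle C_200 together with a hub vertex adjacent to every cycle vertex.
The cycle C_200 needs 2 colors (even cycle -> 2).
The hub is adjacent to every cycle vertex, so it must receive a new color distinct from all of them.
Chromatic number = 2 + 1 = 3.

3


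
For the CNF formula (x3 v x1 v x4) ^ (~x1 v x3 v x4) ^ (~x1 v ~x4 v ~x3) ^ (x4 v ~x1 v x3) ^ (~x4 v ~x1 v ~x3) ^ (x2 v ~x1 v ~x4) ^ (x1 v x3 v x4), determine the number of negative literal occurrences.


Scan each clause for negated literals.
Clause 1: 0 negative; Clause 2: 1 negative; Clause 3: 3 negative; Clause 4: 1 negative; Clause 5: 3 negative; Clause 6: 2 negative; Clause 7: 0 negative.
Total negative literal occurrences = 10.

10


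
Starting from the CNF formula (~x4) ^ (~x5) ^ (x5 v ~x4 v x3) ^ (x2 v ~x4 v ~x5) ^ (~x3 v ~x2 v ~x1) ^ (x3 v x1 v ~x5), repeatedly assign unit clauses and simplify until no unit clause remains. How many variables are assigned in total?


Unit propagation repeatedly assigns the literal in any unit clause, then simplifies.
Assignments in order: x4 = F, x5 = F.
No further unit clauses remain.
Total variables assigned = 2.

2


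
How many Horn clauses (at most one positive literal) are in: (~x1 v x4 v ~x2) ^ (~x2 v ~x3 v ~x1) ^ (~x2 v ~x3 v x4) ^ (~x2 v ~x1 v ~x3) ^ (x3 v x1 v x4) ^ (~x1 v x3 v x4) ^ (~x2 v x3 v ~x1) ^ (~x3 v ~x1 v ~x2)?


A Horn clause has at most one positive literal.
Clause 1: 1 positive lit(s) -> Horn
Clause 2: 0 positive lit(s) -> Horn
Clause 3: 1 positive lit(s) -> Horn
Clause 4: 0 positive lit(s) -> Horn
Clause 5: 3 positive lit(s) -> not Horn
Clause 6: 2 positive lit(s) -> not Horn
Clause 7: 1 positive lit(s) -> Horn
Clause 8: 0 positive lit(s) -> Horn
Total Horn clauses = 6.

6


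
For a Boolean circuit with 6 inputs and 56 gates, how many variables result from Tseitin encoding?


The Tseitin transformation introduces one auxiliary variable per gate.
Total variables = inputs + gates = 6 + 56 = 62.

62


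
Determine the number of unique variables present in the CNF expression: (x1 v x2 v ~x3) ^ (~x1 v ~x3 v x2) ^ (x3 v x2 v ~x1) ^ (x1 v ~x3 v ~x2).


Identify each distinct variable in the formula.
Variables found: x1, x2, x3.
Total distinct variables = 3.

3


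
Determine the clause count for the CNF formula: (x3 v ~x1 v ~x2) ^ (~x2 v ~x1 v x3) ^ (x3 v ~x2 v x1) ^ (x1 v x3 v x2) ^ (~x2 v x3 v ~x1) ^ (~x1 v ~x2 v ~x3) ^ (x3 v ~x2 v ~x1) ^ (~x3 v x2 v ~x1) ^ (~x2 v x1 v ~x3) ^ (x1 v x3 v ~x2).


Each group enclosed in parentheses joined by ^ is one clause.
Counting the conjuncts: 10 clauses.

10


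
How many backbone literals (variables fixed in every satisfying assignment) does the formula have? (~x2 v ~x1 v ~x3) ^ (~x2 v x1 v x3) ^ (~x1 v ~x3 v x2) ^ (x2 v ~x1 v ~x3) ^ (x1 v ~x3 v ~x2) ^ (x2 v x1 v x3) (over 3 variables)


Find all satisfying assignments: 3 model(s).
Check which variables have the same value in every model.
No variable is fixed across all models.
Backbone size = 0.

0


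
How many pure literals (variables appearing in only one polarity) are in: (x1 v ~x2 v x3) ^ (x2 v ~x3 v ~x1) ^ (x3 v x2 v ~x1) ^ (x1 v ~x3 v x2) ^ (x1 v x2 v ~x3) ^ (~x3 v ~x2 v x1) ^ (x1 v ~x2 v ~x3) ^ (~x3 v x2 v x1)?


A pure literal appears in only one polarity across all clauses.
No pure literals found.
Count = 0.

0


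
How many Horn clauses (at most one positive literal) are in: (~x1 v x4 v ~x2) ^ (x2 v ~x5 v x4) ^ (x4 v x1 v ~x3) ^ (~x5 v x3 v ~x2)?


A Horn clause has at most one positive literal.
Clause 1: 1 positive lit(s) -> Horn
Clause 2: 2 positive lit(s) -> not Horn
Clause 3: 2 positive lit(s) -> not Horn
Clause 4: 1 positive lit(s) -> Horn
Total Horn clauses = 2.

2


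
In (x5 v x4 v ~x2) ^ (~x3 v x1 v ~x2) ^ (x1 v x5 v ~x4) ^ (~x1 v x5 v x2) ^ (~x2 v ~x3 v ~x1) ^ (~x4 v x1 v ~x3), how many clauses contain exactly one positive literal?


A definite clause has exactly one positive literal.
Clause 1: 2 positive -> not definite
Clause 2: 1 positive -> definite
Clause 3: 2 positive -> not definite
Clause 4: 2 positive -> not definite
Clause 5: 0 positive -> not definite
Clause 6: 1 positive -> definite
Definite clause count = 2.

2


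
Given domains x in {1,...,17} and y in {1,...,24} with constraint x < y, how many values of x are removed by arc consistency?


For the constraint x < y, x needs a supporting value in y's domain.
x can be at most 23 (one less than y's maximum).
Valid x values from domain: 17 out of 17.
Pruned = 17 - 17 = 0.

0


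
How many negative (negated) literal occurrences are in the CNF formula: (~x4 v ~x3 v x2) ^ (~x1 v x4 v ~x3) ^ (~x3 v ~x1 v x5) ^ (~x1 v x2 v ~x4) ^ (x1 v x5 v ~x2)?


Scan each clause for negated literals.
Clause 1: 2 negative; Clause 2: 2 negative; Clause 3: 2 negative; Clause 4: 2 negative; Clause 5: 1 negative.
Total negative literal occurrences = 9.

9


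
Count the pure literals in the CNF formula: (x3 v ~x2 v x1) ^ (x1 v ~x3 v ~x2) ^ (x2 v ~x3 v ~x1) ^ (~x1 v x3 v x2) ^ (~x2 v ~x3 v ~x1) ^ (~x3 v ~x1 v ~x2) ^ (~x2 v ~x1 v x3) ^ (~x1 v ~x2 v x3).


A pure literal appears in only one polarity across all clauses.
No pure literals found.
Count = 0.

0


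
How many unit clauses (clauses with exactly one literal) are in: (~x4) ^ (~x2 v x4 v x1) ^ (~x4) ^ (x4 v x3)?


A unit clause contains exactly one literal.
Unit clauses found: (~x4), (~x4).
Count = 2.

2


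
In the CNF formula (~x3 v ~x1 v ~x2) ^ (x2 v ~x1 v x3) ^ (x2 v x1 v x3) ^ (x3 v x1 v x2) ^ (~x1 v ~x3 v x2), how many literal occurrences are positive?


Scan each clause for unnegated literals.
Clause 1: 0 positive; Clause 2: 2 positive; Clause 3: 3 positive; Clause 4: 3 positive; Clause 5: 1 positive.
Total positive literal occurrences = 9.

9


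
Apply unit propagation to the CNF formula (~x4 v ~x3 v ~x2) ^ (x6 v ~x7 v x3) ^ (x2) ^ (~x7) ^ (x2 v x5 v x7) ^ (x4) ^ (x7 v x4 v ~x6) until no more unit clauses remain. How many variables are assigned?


Unit propagation repeatedly assigns the literal in any unit clause, then simplifies.
Assignments in order: x2 = T, x7 = F, x4 = T, x3 = F.
No further unit clauses remain.
Total variables assigned = 4.

4


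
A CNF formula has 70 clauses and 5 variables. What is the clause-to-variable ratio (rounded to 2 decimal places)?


Clause-to-variable ratio = clauses / variables.
70 / 5 = 14.0.

14.0


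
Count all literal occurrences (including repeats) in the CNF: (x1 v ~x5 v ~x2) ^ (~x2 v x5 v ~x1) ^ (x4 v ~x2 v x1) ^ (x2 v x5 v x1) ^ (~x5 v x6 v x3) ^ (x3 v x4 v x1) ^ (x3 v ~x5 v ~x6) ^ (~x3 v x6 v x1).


Clause lengths: 3, 3, 3, 3, 3, 3, 3, 3.
Sum = 3 + 3 + 3 + 3 + 3 + 3 + 3 + 3 = 24.

24


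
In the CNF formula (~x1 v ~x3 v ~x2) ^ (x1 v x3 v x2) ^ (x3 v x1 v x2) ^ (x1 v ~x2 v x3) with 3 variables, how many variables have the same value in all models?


Find all satisfying assignments: 5 model(s).
Check which variables have the same value in every model.
No variable is fixed across all models.
Backbone size = 0.

0


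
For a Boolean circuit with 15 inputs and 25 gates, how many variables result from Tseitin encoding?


The Tseitin transformation introduces one auxiliary variable per gate.
Total variables = inputs + gates = 15 + 25 = 40.

40


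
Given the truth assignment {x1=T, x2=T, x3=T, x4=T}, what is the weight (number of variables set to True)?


The weight is the number of variables assigned True.
True variables: x1, x2, x3, x4.
Weight = 4.

4


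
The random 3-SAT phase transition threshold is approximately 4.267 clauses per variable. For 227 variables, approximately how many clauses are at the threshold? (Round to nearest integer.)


The 3-SAT phase transition occurs at approximately 4.267 clauses per variable.
m = 4.267 * 227 = 968.609.
Rounded to nearest integer: 969.

969


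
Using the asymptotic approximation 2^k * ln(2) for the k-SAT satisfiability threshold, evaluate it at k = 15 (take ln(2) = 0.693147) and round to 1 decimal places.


Using the asymptotic formula: threshold ~ 2^k * ln(2).
2^15 = 32768.
32768 * 0.693147 = 22713.0.

22713.0


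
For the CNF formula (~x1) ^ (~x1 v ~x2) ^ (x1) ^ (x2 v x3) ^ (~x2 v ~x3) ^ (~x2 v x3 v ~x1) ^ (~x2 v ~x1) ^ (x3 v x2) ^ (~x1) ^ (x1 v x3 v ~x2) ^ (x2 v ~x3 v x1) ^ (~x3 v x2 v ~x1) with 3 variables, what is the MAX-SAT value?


Enumerate all 8 truth assignments.
For each, count how many of the 12 clauses are satisfied.
The formula is not fully satisfiable, so the maximum is below 12.
Maximum simultaneously satisfiable clauses = 10.

10


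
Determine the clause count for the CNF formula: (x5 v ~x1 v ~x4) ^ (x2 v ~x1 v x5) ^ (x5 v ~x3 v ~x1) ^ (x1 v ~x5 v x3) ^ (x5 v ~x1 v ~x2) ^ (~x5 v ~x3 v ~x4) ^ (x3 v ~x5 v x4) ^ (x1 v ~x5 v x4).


Each group enclosed in parentheses joined by ^ is one clause.
Counting the conjuncts: 8 clauses.

8


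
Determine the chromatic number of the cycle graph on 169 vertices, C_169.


An odd cycle cannot be 2-colored: alternating two colors around the cycle returns to the start with a conflict.
Since 169 is odd, three colors are required (and three suffice).
Chromatic number = 3.

3
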